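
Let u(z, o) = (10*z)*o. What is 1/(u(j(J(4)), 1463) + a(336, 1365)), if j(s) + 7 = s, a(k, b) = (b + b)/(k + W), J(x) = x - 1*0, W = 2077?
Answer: -2413/105903840 ≈ -2.2785e-5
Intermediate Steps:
J(x) = x (J(x) = x + 0 = x)
a(k, b) = 2*b/(2077 + k) (a(k, b) = (b + b)/(k + 2077) = (2*b)/(2077 + k) = 2*b/(2077 + k))
j(s) = -7 + s
u(z, o) = 10*o*z
1/(u(j(J(4)), 1463) + a(336, 1365)) = 1/(10*1463*(-7 + 4) + 2*1365/(2077 + 336)) = 1/(10*1463*(-3) + 2*1365/2413) = 1/(-43890 + 2*1365*(1/2413)) = 1/(-43890 + 2730/2413) = 1/(-105903840/2413) = -2413/105903840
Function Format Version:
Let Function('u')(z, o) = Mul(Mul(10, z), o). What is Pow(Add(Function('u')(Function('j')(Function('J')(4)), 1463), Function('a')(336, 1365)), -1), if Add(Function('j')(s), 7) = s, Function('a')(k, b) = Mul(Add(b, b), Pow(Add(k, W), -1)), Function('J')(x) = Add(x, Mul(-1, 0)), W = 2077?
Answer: Rational(-2413, 105903840) ≈ -2.2785e-5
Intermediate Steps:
Function('J')(x) = x (Function('J')(x) = Add(x, 0) = x)
Function('a')(k, b) = Mul(2, b, Pow(Add(2077, k), -1)) (Function('a')(k, b) = Mul(Add(b, b), Pow(Add(k, 2077), -1)) = Mul(Mul(2, b), Pow(Add(2077, k), -1)) = Mul(2, b, Pow(Add(2077, k), -1)))
Function('j')(s) = Add(-7, s)
Function('u')(z, o) = Mul(10, o, z)
Pow(Add(Function('u')(Function('j')(Function('J')(4)), 1463), Function('a')(336, 1365)), -1) = Pow(Add(Mul(10, 1463, Add(-7, 4)), Mul(2, 1365, Pow(Add(2077, 336), -1))), -1) = Pow(Add(Mul(10, 1463, -3), Mul(2, 1365, Pow(2413, -1))), -1) = Pow(Add(-43890, Mul(2, 1365, Rational(1, 2413))), -1) = Pow(Add(-43890, Rational(2730, 2413)), -1) = Pow(Rational(-105903840, 2413), -1) = Rational(-2413, 105903840)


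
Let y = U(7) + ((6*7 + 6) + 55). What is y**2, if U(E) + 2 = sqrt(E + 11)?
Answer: 10219 + 606*sqrt(2) ≈ 11076.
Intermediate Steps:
U(E) = -2 + sqrt(11 + E) (U(E) = -2 + sqrt(E + 11) = -2 + sqrt(11 + E))
y = 101 + 3*sqrt(2) (y = (-2 + sqrt(11 + 7)) + ((6*7 + 6) + 55) = (-2 + sqrt(18)) + ((42 + 6) + 55) = (-2 + 3*sqrt(2)) + (48 + 55) = (-2 + 3*sqrt(2)) + 103 = 101 + 3*sqrt(2) ≈ 105.24)
y**2 = (101 + 3*sqrt(2))**2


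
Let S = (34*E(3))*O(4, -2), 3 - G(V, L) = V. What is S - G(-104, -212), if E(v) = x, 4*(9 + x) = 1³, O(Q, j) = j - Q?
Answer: 1678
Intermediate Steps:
x = -35/4 (x = -9 + (¼)*1³ = -9 + (¼)*1 = -9 + ¼ = -35/4 ≈ -8.7500)
G(V, L) = 3 - V
E(v) = -35/4
S = 1785 (S = (34*(-35/4))*(-2 - 1*4) = -595*(-2 - 4)/2 = -595/2*(-6) = 1785)
S - G(-104, -212) = 1785 - (3 - 1*(-104)) = 1785 - (3 + 104) = 1785 - 1*107 = 1785 - 107 = 1678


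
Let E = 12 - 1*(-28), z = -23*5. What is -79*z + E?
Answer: 9125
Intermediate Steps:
z = -115
E = 40 (E = 12 + 28 = 40)
-79*z + E = -79*(-115) + 40 = 9085 + 40 = 9125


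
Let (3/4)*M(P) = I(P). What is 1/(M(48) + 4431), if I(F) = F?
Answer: 1/4495 ≈ 0.00022247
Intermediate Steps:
M(P) = 4*P/3
1/(M(48) + 4431) = 1/((4/3)*48 + 4431) = 1/(64 + 4431) = 1/4495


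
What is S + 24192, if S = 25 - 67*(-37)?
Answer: 26696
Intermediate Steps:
S = 2504 (S = 25 + 2479 = 2504)
S + 24192 = 2504 + 24192 = 26696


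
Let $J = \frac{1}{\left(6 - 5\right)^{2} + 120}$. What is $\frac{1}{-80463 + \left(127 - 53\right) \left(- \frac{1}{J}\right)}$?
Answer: $- \frac{1}{89417} \approx -1.1184 \cdot 10^{-5}$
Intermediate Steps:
$J = \frac{1}{121}$ ($J = \frac{1}{1^{2} + 120} = \frac{1}{1 + 120} = \frac{1}{121} \approx 0.0082645$)
$\frac{1}{-80463 + \left(127 - 53\right) \left(- \frac{1}{J}\right)} = \frac{1}{-80463 + \left(127 - 53\right) \left(- \frac{1}{\frac{1}{121}}\right)} = \frac{1}{-80463 + 74 \left(\left(-1\right) 121\right)} = \frac{1}{-80463 + 74 \left(-121\right)} = \frac{1}{-80463 - 8954} = \frac{1}{-89417} = - \frac{1}{89417}$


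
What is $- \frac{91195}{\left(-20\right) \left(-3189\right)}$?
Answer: $- \frac{18239}{12756} \approx -1.4298$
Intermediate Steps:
$- \frac{91195}{\left(-20\right) \left(-3189\right)} = - \frac{91195}{63780} = \left(-1\right) \frac{18239}{12756} = - \frac{18239}{12756}$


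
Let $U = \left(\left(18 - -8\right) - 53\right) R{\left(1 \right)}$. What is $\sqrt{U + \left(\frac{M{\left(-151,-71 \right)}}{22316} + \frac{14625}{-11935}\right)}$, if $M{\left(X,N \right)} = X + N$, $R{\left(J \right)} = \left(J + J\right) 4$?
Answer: $\frac{i \sqrt{3144936936363222}}{3804878} \approx 14.739 i$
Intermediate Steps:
$R{\left(J \right)} = 8 J$ ($R{\left(J \right)} = 2 J 4 = 8 J$)
$M{\left(X,N \right)} = N + X$
$U = -216$ ($U = \left(\left(18 - -8\right) - 53\right) 8 \cdot 1 = \left(\left(18 + 8\right) - 53\right) 8 = \left(26 - 53\right) 8 = \left(-27\right) 8 = -216$)
$\sqrt{U + \left(\frac{M{\left(-151,-71 \right)}}{22316} + \frac{14625}{-11935}\right)} = \sqrt{-216 + \left(\frac{-71 - 151}{22316} + \frac{14625}{-11935}\right)} = \sqrt{-216 + \left(\left(-222\right) \frac{1}{22316} + 14625 \left(- \frac{1}{11935}\right)\right)} = \sqrt{-216 - \frac{4700301}{3804878}} = \sqrt{- \frac{826553949}{3804878}} = \frac{i \sqrt{3144936936363222}}{3804878}$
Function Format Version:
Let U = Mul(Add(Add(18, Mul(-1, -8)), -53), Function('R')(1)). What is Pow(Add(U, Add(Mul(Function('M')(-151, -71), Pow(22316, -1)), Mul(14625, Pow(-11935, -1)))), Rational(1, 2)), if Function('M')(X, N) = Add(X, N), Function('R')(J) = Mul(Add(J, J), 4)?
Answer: Mul(Rational(1, 3804878), I, Pow(3144936936363222, Rational(1, 2))) ≈ Mul(14.739, I)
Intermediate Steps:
Function('R')(J) = Mul(8, J) (Function('R')(J) = Mul(Mul(2, J), 4) = Mul(8, J))
Function('M')(X, N) = Add(N, X)
U = -216 (U = Mul(Add(Add(18, Mul(-1, -8)), -53), Mul(8, 1)) = Mul(Add(Add(18, 8), -53), 8) = Mul(Add(26, -53), 8) = Mul(-27, 8) = -216)
Pow(Add(U, Add(Mul(Function('M')(-151, -71), Pow(22316, -1)), Mul(14625, Pow(-11935, -1)))), Rational(1, 2)) = Pow(Add(-216, Add(Mul(Add(-71, -151), Pow(22316, -1)), Mul(14625, Pow(-11935, -1)))), Rational(1, 2)) = Pow(Add(-216, Add(Mul(-222, Rational(1, 22316)), Mul(14625, Rational(-1, 11935)))), Rational(1, 2)) = Pow(Add(-216, Add(Rational(-111, 11158), Rational(-2925, 2387))), Rational(1, 2)) = Pow(Add(-216, Rational(-4700301, 3804878)), Rational(1, 2)) = Pow(Rational(-826553949, 3804878), Rational(1, 2)) = Mul(Rational(1, 3804878), I, Pow(3144936936363222, Rational(1, 2)))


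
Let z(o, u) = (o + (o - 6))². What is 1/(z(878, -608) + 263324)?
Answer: 1/3325824 ≈ 3.0068e-7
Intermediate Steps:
z(o, u) = (-6 + 2*o)² (z(o, u) = (o + (-6 + o))² = (-6 + 2*o)²)
1/(z(878, -608) + 263324) = 1/(4*(-3 + 878)² + 263324) = 1/(4*875² + 263324) = 1/(4*765625 + 263324) = 1/(3062500 + 263324) = 1/3325824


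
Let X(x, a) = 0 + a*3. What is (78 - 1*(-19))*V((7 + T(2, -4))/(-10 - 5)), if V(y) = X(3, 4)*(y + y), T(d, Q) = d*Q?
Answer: 776/5 ≈ 155.20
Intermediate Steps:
X(x, a) = 3*a (X(x, a) = 0 + 3*a = 3*a)
T(d, Q) = Q*d
V(y) = 24*y (V(y) = (3*4)*(y + y) = 12*(2*y) = 24*y)
(78 - 1*(-19))*V((7 + T(2, -4))/(-10 - 5)) = (78 - 1*(-19))*(24*((7 - 4*2)/(-10 - 5))) = (78 + 19)*(24*((7 - 8)/(-15))) = 97*(24*(-1*(-1/15))) = 97*(24*(1/15)) = 97*(8/5) = 776/5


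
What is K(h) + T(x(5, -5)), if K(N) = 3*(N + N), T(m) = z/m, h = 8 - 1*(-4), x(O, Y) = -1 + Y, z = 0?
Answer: 72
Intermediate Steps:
h = 12 (h = 8 + 4 = 12)
T(m) = 0 (T(m) = 0/m = 0)
K(N) = 6*N (K(N) = 3*(2*N) = 6*N)
K(h) + T(x(5, -5)) = 6*12 + 0 = 72 + 0 = 72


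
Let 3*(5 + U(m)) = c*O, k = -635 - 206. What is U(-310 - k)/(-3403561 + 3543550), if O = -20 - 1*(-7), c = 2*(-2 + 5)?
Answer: -31/139989 ≈ -0.00022145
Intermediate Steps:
k = -841
c = 6 (c = 2*3 = 6)
O = -13 (O = -20 + 7 = -13)
U(m) = -31 (U(m) = -5 + (6*(-13))/3 = -5 + (⅓)*(-78) = -5 - 26 = -31)
U(-310 - k)/(-3403561 + 3543550) = -31/(-3403561 + 3543550) = -31/139989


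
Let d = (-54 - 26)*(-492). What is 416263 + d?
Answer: 455623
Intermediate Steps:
d = 39360 (d = -80*(-492) = 39360)
416263 + d = 416263 + 39360 = 455623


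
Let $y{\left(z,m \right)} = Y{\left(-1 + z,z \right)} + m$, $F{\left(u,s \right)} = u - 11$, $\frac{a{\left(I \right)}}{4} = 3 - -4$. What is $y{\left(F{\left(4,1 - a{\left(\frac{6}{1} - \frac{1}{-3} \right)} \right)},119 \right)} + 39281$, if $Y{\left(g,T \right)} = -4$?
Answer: $39396$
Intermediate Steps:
$a{\left(I \right)} = 28$ ($a{\left(I \right)} = 4 \left(3 - -4\right) = 4 \left(3 + 4\right) = 4 \cdot 7 = 28$)
$F{\left(u,s \right)} = -11 + u$
$y{\left(z,m \right)} = -4 + m$
$y{\left(F{\left(4,1 - a{\left(\frac{6}{1} - \frac{1}{-3} \right)} \right)},119 \right)} + 39281 = \left(-4 + 119\right) + 39281 = 115 + 39281 = 39396$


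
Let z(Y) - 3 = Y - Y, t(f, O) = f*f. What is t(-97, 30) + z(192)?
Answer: 9412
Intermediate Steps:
t(f, O) = f²
z(Y) = 3 (z(Y) = 3 + (Y - Y) = 3 + 0 = 3)
t(-97, 30) + z(192) = (-97)² + 3 = 9409 + 3 = 9412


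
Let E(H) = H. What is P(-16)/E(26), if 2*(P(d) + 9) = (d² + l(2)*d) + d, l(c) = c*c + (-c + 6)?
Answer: 47/26 ≈ 1.8077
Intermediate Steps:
l(c) = 6 + c² - c (l(c) = c² + (6 - c) = 6 + c² - c)
P(d) = -9 + d²/2 + 9*d/2 (P(d) = -9 + ((d² + (6 + 2² - 1*2)*d) + d)/2 = -9 + ((d² + (6 + 4 - 2)*d) + d)/2 = -9 + ((d² + 8*d) + d)/2 = -9 + (d² + 9*d)/2 = -9 + (d²/2 + 9*d/2) = -9 + d²/2 + 9*d/2)
P(-16)/E(26) = (-9 + (½)*(-16)² + (9/2)*(-16))/26 = (-9 + (½)*256 - 72)*(1/26) = (-9 + 128 - 72)*(1/26) = 47*(1/26) = 47/26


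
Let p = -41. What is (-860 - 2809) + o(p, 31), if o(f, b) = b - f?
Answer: -3597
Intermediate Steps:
(-860 - 2809) + o(p, 31) = (-860 - 2809) + (31 - 1*(-41)) = -3669 + (31 + 41) = -3669 + 72 = -3597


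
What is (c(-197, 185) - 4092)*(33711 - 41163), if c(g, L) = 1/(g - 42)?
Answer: 7287974028/239 ≈ 3.0494e+7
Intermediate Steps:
c(g, L) = 1/(-42 + g)
(c(-197, 185) - 4092)*(33711 - 41163) = (1/(-42 - 197) - 4092)*(33711 - 41163) = (1/(-239) - 4092)*(-7452) = (-1/239 - 4092)*(-7452) = -977989/239*(-7452) = 7287974028/239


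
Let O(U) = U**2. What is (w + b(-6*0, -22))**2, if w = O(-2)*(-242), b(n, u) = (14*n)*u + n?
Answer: 937024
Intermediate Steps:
b(n, u) = n + 14*n*u (b(n, u) = 14*n*u + n = n + 14*n*u)
w = -968 (w = (-2)**2*(-242) = 4*(-242) = -968)
(w + b(-6*0, -22))**2 = (-968 + (-6*0)*(1 + 14*(-22)))**2 = (-968 + 0*(1 - 308))**2 = (-968 + 0*(-307))**2 = (-968 + 0)**2 = (-968)**2 = 937024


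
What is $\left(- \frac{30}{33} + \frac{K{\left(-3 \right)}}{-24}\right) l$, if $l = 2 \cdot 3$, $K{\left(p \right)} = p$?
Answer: $- \frac{207}{44} \approx -4.7045$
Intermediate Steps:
$l = 6$
$\left(- \frac{30}{33} + \frac{K{\left(-3 \right)}}{-24}\right) l = \left(- \frac{30}{33} - \frac{3}{-24}\right) 6 = \left(\left(-30\right) \frac{1}{33} - - \frac{1}{8}\right) 6 = \left(- \frac{10}{11} + \frac{1}{8}\right) 6 = \left(- \frac{69}{88}\right) 6 = - \frac{207}{44}$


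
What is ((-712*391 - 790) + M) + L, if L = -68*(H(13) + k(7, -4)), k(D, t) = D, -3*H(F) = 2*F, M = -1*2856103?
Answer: -9405515/3 ≈ -3.1352e+6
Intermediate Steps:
M = -2856103
H(F) = -2*F/3
L = 340/3 (L = -68*(-⅔*13 + 7) = -68*(-26/3 + 7) = -68*(-5/3) = 340/3 ≈ 113.33)
((-712*391 - 790) + M) + L = ((-712*391 - 790) - 2856103) + 340/3 = ((-278392 - 790) - 2856103) + 340/3 = (-279182 - 2856103) + 340/3 = -3135285 + 340/3 = -9405515/3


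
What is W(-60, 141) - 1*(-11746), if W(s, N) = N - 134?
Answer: 11753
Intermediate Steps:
W(s, N) = -134 + N
W(-60, 141) - 1*(-11746) = (-134 + 141) - 1*(-11746) = 7 + 11746 = 11753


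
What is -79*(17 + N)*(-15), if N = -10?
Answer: 8295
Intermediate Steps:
-79*(17 + N)*(-15) = -79*(17 - 10)*(-15) = -553*(-15) = -79*(-105) = 8295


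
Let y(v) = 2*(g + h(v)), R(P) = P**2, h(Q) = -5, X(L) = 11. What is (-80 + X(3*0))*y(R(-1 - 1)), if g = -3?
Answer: 1104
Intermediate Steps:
y(v) = -16 (y(v) = 2*(-3 - 5) = 2*(-8) = -16)
(-80 + X(3*0))*y(R(-1 - 1)) = (-80 + 11)*(-16) = -69*(-16) = 1104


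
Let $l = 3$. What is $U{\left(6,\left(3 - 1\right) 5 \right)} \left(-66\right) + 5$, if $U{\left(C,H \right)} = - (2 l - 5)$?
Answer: $71$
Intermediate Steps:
$U{\left(C,H \right)} = -1$ ($U{\left(C,H \right)} = - (2 \cdot 3 - 5) = - (6 - 5) = \left(-1\right) 1 = -1$)
$U{\left(6,\left(3 - 1\right) 5 \right)} \left(-66\right) + 5 = \left(-1\right) \left(-66\right) + 5 = 66 + 5 = 71$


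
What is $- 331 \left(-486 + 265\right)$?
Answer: $73151$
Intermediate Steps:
$- 331 \left(-486 + 265\right) = \left(-331\right) \left(-221\right) = 73151$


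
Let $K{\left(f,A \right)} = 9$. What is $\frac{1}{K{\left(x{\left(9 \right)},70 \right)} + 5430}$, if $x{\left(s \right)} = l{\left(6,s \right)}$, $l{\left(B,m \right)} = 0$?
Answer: $\frac{1}{5439} \approx 0.00018386$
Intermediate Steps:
$x{\left(s \right)} = 0$
$\frac{1}{K{\left(x{\left(9 \right)},70 \right)} + 5430} = \frac{1}{9 + 5430} = \frac{1}{5439}$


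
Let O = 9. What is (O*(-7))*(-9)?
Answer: 567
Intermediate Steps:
(O*(-7))*(-9) = (9*(-7))*(-9) = -63*(-9) = 567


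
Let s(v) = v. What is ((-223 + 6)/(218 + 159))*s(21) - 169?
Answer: -68270/377 ≈ -181.09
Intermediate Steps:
((-223 + 6)/(218 + 159))*s(21) - 169 = ((-223 + 6)/(218 + 159))*21 - 169 = -217/377*21 - 169 = -4557/377 - 169 = -68270/377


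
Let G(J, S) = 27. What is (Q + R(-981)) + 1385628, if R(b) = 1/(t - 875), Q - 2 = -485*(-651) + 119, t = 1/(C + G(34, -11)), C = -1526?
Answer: 2231710651485/1311626 ≈ 1.7015e+6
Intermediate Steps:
t = -1/1499 (t = 1/(-1526 + 27) = 1/(-1499) = -1/1499 ≈ -0.00066711)
Q = 315856 (Q = 2 + (-485*(-651) + 119) = 2 + (315735 + 119) = 2 + 315854 = 315856)
R(b) = -1499/1311626 (R(b) = 1/(-1/1499 - 875) = 1/(-1311626/1499) = -1499/1311626)
(Q + R(-981)) + 1385628 = (315856 - 1499/1311626) + 1385628 = 414284940357/1311626 + 1385628 = 2231710651485/1311626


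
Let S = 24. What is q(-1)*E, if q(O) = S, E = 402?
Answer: 9648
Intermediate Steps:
q(O) = 24
q(-1)*E = 24*402 = 9648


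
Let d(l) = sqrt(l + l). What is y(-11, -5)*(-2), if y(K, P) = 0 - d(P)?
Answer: 2*I*sqrt(10) ≈ 6.3246*I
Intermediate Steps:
d(l) = sqrt(2)*sqrt(l) (d(l) = sqrt(2*l) = sqrt(2)*sqrt(l))
y(K, P) = -sqrt(2)*sqrt(P) (y(K, P) = 0 - sqrt(2)*sqrt(P) = -sqrt(2)*sqrt(P))
y(-11, -5)*(-2) = -sqrt(2)*sqrt(-5)*(-2) = -sqrt(2)*I*sqrt(5)*(-2) = -I*sqrt(10)*(-2) = 2*I*sqrt(10)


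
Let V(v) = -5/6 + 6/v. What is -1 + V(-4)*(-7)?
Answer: 46/3 ≈ 15.333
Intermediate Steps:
V(v) = -5/6 + 6/v (V(v) = -5*1/6 + 6/v = -5/6 + 6/v)
-1 + V(-4)*(-7) = -1 + (-5/6 + 6/(-4))*(-7) = -1 + (-5/6 + 6*(-1/4))*(-7) = -1 + (-5/6 - 3/2)*(-7) = -1 - 7/3*(-7) = -1 + 49/3 = 46/3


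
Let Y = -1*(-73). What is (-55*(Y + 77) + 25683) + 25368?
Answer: 42801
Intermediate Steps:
Y = 73
(-55*(Y + 77) + 25683) + 25368 = (-55*(73 + 77) + 25683) + 25368 = (-55*150 + 25683) + 25368 = (-8250 + 25683) + 25368 = 17433 + 25368 = 42801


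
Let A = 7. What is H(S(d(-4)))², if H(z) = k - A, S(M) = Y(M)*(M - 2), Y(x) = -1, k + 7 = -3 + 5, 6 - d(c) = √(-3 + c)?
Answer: 144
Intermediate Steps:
d(c) = 6 - √(-3 + c)
k = -5 (k = -7 + (-3 + 5) = -7 + 2 = -5)
S(M) = 2 - M (S(M) = -(M - 2) = -(-2 + M) = 2 - M)
H(z) = -12 (H(z) = -5 - 1*7 = -5 - 7 = -12)
H(S(d(-4)))² = (-12)² = 144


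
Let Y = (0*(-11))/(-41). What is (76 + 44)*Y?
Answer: 0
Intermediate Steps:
Y = 0 (Y = 0*(-1/41) = 0)
(76 + 44)*Y = (76 + 44)*0 = 120*0 = 0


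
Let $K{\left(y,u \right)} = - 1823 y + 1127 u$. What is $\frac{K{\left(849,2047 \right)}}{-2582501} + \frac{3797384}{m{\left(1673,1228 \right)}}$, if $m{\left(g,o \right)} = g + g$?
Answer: $\frac{4902103776826}{4320524173} \approx 1134.6$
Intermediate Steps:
$m{\left(g,o \right)} = 2 g$
$\frac{K{\left(849,2047 \right)}}{-2582501} + \frac{3797384}{m{\left(1673,1228 \right)}} = \frac{\left(-1823\right) 849 + 1127 \cdot 2047}{-2582501} + \frac{3797384}{2 \cdot 1673} = \left(-1547727 + 2306969\right) \left(- \frac{1}{2582501}\right) + \frac{3797384}{3346} = 759242 \left(- \frac{1}{2582501}\right) + 3797384 \cdot \frac{1}{3346} = - \frac{759242}{2582501} + \frac{1898692}{1673} = \frac{4902103776826}{4320524173}$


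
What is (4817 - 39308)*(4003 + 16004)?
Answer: -690061437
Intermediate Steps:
(4817 - 39308)*(4003 + 16004) = -34491*20007 = -690061437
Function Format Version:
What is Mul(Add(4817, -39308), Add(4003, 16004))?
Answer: -690061437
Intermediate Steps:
Mul(Add(4817, -39308), Add(4003, 16004)) = Mul(-34491, 20007) = -690061437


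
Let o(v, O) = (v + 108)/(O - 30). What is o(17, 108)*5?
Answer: 625/78 ≈ 8.0128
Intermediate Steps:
o(v, O) = (108 + v)/(-30 + O)
o(17, 108)*5 = ((108 + 17)/(-30 + 108))*5 = (125/78)*5 = 625/78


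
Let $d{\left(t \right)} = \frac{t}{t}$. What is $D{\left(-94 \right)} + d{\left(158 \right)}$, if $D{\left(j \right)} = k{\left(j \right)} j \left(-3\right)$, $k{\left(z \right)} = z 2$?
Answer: $-53015$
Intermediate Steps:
$k{\left(z \right)} = 2 z$
$d{\left(t \right)} = 1$
$D{\left(j \right)} = - 6 j^{2}$ ($D{\left(j \right)} = 2 j j \left(-3\right) = 2 j^{2} \left(-3\right) = - 6 j^{2}$)
$D{\left(-94 \right)} + d{\left(158 \right)} = - 6 \left(-94\right)^{2} + 1 = \left(-6\right) 8836 + 1 = -53016 + 1 = -53015$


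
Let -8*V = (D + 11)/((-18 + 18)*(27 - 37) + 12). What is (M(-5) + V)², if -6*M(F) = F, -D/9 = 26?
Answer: 10201/1024 ≈ 9.9619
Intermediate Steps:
D = -234 (D = -9*26 = -234)
M(F) = -F/6
V = 223/96 (V = -(-234 + 11)/(8*((-18 + 18)*(27 - 37) + 12)) = -(-223)/(8*(0*(-10) + 12)) = -(-223)/(8*(0 + 12)) = -(-223)/(8*12) = -⅛*(-223/12) = 223/96 ≈ 2.3229)
(M(-5) + V)² = (-⅙*(-5) + 223/96)² = (⅚ + 223/96)² = (101/32)² = 10201/1024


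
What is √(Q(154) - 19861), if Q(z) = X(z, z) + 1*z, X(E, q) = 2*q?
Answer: I*√19399 ≈ 139.28*I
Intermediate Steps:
Q(z) = 3*z (Q(z) = 2*z + 1*z = 2*z + z = 3*z)
√(Q(154) - 19861) = √(3*154 - 19861) = √(462 - 19861) = √(-19399) = I*√19399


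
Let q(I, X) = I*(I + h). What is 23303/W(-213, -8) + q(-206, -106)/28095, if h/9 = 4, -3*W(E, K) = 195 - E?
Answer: -129987013/764184 ≈ -170.10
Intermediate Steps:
W(E, K) = -65 + E/3 (W(E, K) = -(195 - E)/3 = -65 + E/3)
h = 36 (h = 9*4 = 36)
q(I, X) = I*(36 + I) (q(I, X) = I*(I + 36) = I*(36 + I))
23303/W(-213, -8) + q(-206, -106)/28095 = 23303/(-65 + (⅓)*(-213)) - 206*(36 - 206)/28095 = 23303/(-65 - 71) - 206*(-170)*(1/28095) = 23303/(-136) + 35020*(1/28095) = 23303*(-1/136) + 7004/5619 = -23303/136 + 7004/5619 = -129987013/764184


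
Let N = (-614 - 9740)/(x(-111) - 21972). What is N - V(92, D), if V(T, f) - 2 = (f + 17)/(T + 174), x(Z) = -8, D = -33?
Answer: -306697/208810 ≈ -1.4688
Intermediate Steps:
V(T, f) = 2 + (17 + f)/(174 + T) (V(T, f) = 2 + (f + 17)/(T + 174) = 2 + (17 + f)/(174 + T))
N = 5177/10990 (N = (-614 - 9740)/(-8 - 21972) = -10354/(-21980) = -10354*(-1/21980) = 5177/10990 ≈ 0.47106)
N - V(92, D) = 5177/10990 - (365 - 33 + 2*92)/(174 + 92) = 5177/10990 - (365 - 33 + 184)/266 = 5177/10990 - 516/266 = 5177/10990 - 1*258/133 = 5177/10990 - 258/133 = -306697/208810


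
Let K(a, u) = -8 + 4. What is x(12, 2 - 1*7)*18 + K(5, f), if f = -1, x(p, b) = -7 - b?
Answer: -40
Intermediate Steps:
K(a, u) = -4
x(12, 2 - 1*7)*18 + K(5, f) = (-7 - (2 - 1*7))*18 - 4 = (-7 - (2 - 7))*18 - 4 = (-7 - 1*(-5))*18 - 4 = (-7 + 5)*18 - 4 = -2*18 - 4 = -36 - 4 = -40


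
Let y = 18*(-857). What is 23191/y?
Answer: -23191/15426 ≈ -1.5034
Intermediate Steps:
y = -15426
23191/y = 23191/(-15426) = 23191*(-1/15426) = -23191/15426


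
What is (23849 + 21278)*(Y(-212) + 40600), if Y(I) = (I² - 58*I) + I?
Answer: 4405658756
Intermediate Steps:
Y(I) = I² - 57*I
(23849 + 21278)*(Y(-212) + 40600) = (23849 + 21278)*(-212*(-57 - 212) + 40600) = 45127*(-212*(-269) + 40600) = 45127*(57028 + 40600) = 45127*97628 = 4405658756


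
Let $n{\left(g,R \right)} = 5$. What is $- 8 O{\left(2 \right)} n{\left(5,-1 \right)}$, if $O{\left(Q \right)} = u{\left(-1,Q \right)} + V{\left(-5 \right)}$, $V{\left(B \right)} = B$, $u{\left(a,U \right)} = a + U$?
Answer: $160$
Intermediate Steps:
$u{\left(a,U \right)} = U + a$
$O{\left(Q \right)} = -6 + Q$ ($O{\left(Q \right)} = \left(Q - 1\right) - 5 = \left(-1 + Q\right) - 5 = -6 + Q$)
$- 8 O{\left(2 \right)} n{\left(5,-1 \right)} = - 8 \left(-6 + 2\right) 5 = \left(-8\right) \left(-4\right) 5 = 32 \cdot 5 = 160$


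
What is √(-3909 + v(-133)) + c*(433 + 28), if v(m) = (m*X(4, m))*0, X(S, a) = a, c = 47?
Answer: 21667 + I*√3909 ≈ 21667.0 + 62.522*I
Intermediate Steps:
v(m) = 0 (v(m) = (m*m)*0 = m²*0 = 0)
√(-3909 + v(-133)) + c*(433 + 28) = √(-3909 + 0) + 47*(433 + 28) = √(-3909) + 47*461 = I*√3909 + 21667 = 21667 + I*√3909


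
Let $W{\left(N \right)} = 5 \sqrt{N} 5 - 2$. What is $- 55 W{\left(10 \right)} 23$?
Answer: $2530 - 31625 \sqrt{10} \approx -97477.0$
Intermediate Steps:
$W{\left(N \right)} = -2 + 25 \sqrt{N}$ ($W{\left(N \right)} = 25 \sqrt{N} - 2 = -2 + 25 \sqrt{N}$)
$- 55 W{\left(10 \right)} 23 = - 55 \left(-2 + 25 \sqrt{10}\right) 23 = \left(110 - 1375 \sqrt{10}\right) 23 = 2530 - 31625 \sqrt{10}$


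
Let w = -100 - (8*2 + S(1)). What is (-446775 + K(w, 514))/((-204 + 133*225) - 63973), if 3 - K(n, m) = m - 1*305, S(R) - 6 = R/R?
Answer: 446981/34252 ≈ 13.050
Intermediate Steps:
S(R) = 7 (S(R) = 6 + R/R = 6 + 1 = 7)
w = -123 (w = -100 - (8*2 + 7) = -100 - (16 + 7) = -100 - 1*23 = -100 - 23 = -123)
K(n, m) = 308 - m (K(n, m) = 3 - (m - 1*305) = 3 - (m - 305) = 3 - (-305 + m) = 3 + (305 - m) = 308 - m)
(-446775 + K(w, 514))/((-204 + 133*225) - 63973) = (-446775 + (308 - 1*514))/((-204 + 133*225) - 63973) = (-446775 + (308 - 514))/((-204 + 29925) - 63973) = (-446775 - 206)/(29721 - 63973) = -446981/(-34252) = -446981*(-1/34252) = 446981/34252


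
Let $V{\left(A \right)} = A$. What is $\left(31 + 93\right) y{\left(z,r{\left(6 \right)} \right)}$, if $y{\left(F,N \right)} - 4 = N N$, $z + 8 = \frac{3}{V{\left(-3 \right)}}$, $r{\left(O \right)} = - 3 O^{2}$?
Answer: $1446832$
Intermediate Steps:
$z = -9$ ($z = -8 + \frac{3}{-3} = -8 + 3 \left(- \frac{1}{3}\right) = -8 - 1 = -9$)
$y{\left(F,N \right)} = 4 + N^{2}$ ($y{\left(F,N \right)} = 4 + N N = 4 + N^{2}$)
$\left(31 + 93\right) y{\left(z,r{\left(6 \right)} \right)} = \left(31 + 93\right) \left(4 + \left(- 3 \cdot 6^{2}\right)^{2}\right) = 124 \left(4 + \left(\left(-3\right) 36\right)^{2}\right) = 124 \left(4 + \left(-108\right)^{2}\right) = 124 \left(4 + 11664\right) = 124 \cdot 11668 = 1446832$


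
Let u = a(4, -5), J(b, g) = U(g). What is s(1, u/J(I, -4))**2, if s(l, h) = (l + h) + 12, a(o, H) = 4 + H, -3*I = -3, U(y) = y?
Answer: 2809/16 ≈ 175.56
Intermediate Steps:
I = 1 (I = -1/3*(-3) = 1)
J(b, g) = g
u = -1 (u = 4 - 5 = -1)
s(l, h) = 12 + h + l (s(l, h) = (h + l) + 12 = 12 + h + l)
s(1, u/J(I, -4))**2 = (12 - 1/(-4) + 1)**2 = (12 - 1*(-1/4) + 1)**2 = (12 + 1/4 + 1)**2 = (53/4)**2 = 2809/16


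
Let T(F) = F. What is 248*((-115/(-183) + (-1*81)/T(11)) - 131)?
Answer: -68760728/2013 ≈ -34158.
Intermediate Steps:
248*((-115/(-183) + (-1*81)/T(11)) - 131) = 248*((-115/(-183) - 1*81/11) - 131) = 248*((-115*(-1/183) - 81*1/11) - 131) = 248*((115/183 - 81/11) - 131) = 248*(-13558/2013 - 131) = 248*(-277261/2013) = -68760728/2013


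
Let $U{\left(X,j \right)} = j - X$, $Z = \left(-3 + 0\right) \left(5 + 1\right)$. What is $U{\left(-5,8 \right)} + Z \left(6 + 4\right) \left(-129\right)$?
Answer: $23233$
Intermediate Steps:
$Z = -18$ ($Z = \left(-3\right) 6 = -18$)
$U{\left(-5,8 \right)} + Z \left(6 + 4\right) \left(-129\right) = \left(8 - -5\right) + - 18 \left(6 + 4\right) \left(-129\right) = \left(8 + 5\right) + \left(-18\right) 10 \left(-129\right) = 13 - -23220 = 13 + 23220 = 23233$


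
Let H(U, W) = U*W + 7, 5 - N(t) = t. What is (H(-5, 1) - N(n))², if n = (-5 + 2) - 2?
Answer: 64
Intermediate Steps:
n = -5 (n = -3 - 2 = -5)
N(t) = 5 - t
H(U, W) = 7 + U*W
(H(-5, 1) - N(n))² = ((7 - 5*1) - (5 - 1*(-5)))² = ((7 - 5) - (5 + 5))² = (2 - 1*10)² = (2 - 10)² = (-8)² = 64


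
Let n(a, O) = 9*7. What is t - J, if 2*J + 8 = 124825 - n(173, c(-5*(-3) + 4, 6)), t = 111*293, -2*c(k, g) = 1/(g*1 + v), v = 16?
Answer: -29854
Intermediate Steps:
c(k, g) = -1/(2*(16 + g)) (c(k, g) = -1/(2*(g*1 + 16)) = -1/(2*(g + 16)) = -1/(2*(16 + g)))
t = 32523
n(a, O) = 63
J = 62377 (J = -4 + (124825 - 1*63)/2 = -4 + (124825 - 63)/2 = -4 + (½)*124762 = -4 + 62381 = 62377)
t - J = 32523 - 1*62377 = 32523 - 62377 = -29854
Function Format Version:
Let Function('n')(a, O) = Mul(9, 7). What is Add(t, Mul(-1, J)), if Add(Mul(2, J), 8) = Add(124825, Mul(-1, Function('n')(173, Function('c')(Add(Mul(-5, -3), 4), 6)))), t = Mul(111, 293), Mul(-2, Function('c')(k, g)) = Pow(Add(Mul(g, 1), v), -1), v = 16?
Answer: -29854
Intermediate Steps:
Function('c')(k, g) = Mul(Rational(-1, 2), Pow(Add(16, g), -1)) (Function('c')(k, g) = Mul(Rational(-1, 2), Pow(Add(Mul(g, 1), 16), -1)) = Mul(Rational(-1, 2), Pow(Add(g, 16), -1)) = Mul(Rational(-1, 2), Pow(Add(16, g), -1)))
t = 32523
Function('n')(a, O) = 63
J = 62377 (J = Add(-4, Mul(Rational(1, 2), Add(124825, Mul(-1, 63)))) = Add(-4, Mul(Rational(1, 2), Add(124825, -63))) = Add(-4, Mul(Rational(1, 2), 124762)) = Add(-4, 62381) = 62377)
Add(t, Mul(-1, J)) = Add(32523, Mul(-1, 62377)) = Add(32523, -62377) = -29854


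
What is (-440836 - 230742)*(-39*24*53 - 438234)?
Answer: 327623954676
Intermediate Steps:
(-440836 - 230742)*(-39*24*53 - 438234) = -671578*(-936*53 - 438234) = -671578*(-49608 - 438234) = -671578*(-487842) = 327623954676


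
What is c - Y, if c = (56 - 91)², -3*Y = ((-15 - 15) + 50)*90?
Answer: 1825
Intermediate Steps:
Y = -600 (Y = -((-15 - 15) + 50)*90/3 = -(-30 + 50)*90/3 = -20*90/3 = -⅓*1800 = -600)
c = 1225 (c = (-35)² = 1225)
c - Y = 1225 - 1*(-600) = 1225 + 600 = 1825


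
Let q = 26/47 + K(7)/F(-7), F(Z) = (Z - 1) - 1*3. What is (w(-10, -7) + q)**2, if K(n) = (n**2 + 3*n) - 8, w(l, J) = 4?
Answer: 313600/267289 ≈ 1.1733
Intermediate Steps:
F(Z) = -4 + Z (F(Z) = (-1 + Z) - 3 = -4 + Z)
K(n) = -8 + n**2 + 3*n
q = -2628/517 (q = 26/47 + (-8 + 7**2 + 3*7)/(-4 - 7) = 26*(1/47) + (-8 + 49 + 21)/(-11) = 26/47 + 62*(-1/11) = 26/47 - 62/11 = -2628/517 ≈ -5.0832)
(w(-10, -7) + q)**2 = (4 - 2628/517)**2 = (-560/517)**2 = 313600/267289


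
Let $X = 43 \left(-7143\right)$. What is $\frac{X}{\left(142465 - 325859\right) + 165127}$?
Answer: $\frac{102383}{6089} \approx 16.814$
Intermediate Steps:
$X = -307149$
$\frac{X}{\left(142465 - 325859\right) + 165127} = - \frac{307149}{\left(142465 - 325859\right) + 165127} = - \frac{307149}{-183394 + 165127} = - \frac{307149}{-18267} = \left(-307149\right) \left(- \frac{1}{18267}\right) = \frac{102383}{6089}$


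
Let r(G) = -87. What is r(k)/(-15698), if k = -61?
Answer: 87/15698 ≈ 0.0055421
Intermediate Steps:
r(k)/(-15698) = -87/(-15698) = -87*(-1/15698) = 87/15698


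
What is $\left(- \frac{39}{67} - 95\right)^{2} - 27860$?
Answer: $- \frac{84052324}{4489} \approx -18724.0$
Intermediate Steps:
$\left(- \frac{39}{67} - 95\right)^{2} - 27860 = \left(- \frac{6404}{67}\right)^{2} - 27860 = \frac{41011216}{4489} - 27860 = - \frac{84052324}{4489}$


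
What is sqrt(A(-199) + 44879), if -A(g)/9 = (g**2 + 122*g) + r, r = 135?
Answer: I*sqrt(94243) ≈ 306.99*I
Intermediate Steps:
A(g) = -1215 - 1098*g - 9*g**2 (A(g) = -9*((g**2 + 122*g) + 135) = -9*(135 + g**2 + 122*g) = -1215 - 1098*g - 9*g**2)
sqrt(A(-199) + 44879) = sqrt((-1215 - 1098*(-199) - 9*(-199)**2) + 44879) = sqrt((-1215 + 218502 - 9*39601) + 44879) = sqrt((-1215 + 218502 - 356409) + 44879) = sqrt(-139122 + 44879) = sqrt(-94243) = I*sqrt(94243)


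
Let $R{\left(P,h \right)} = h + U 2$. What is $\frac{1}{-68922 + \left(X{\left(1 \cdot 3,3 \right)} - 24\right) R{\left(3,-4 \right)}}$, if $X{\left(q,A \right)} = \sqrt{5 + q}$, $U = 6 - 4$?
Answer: $- \frac{1}{68922} \approx -1.4509 \cdot 10^{-5}$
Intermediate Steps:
$U = 2$
$R{\left(P,h \right)} = 4 + h$ ($R{\left(P,h \right)} = h + 2 \cdot 2 = h + 4 = 4 + h$)
$\frac{1}{-68922 + \left(X{\left(1 \cdot 3,3 \right)} - 24\right) R{\left(3,-4 \right)}} = \frac{1}{-68922 + \left(\sqrt{5 + 1 \cdot 3} - 24\right) \left(4 - 4\right)} = \frac{1}{-68922 + \left(\sqrt{5 + 3} - 24\right) 0} = \frac{1}{-68922 + \left(\sqrt{8} - 24\right) 0} = \frac{1}{-68922 + \left(2 \sqrt{2} - 24\right) 0} = \frac{1}{-68922 + \left(-24 + 2 \sqrt{2}\right) 0} = \frac{1}{-68922 + 0} = \frac{1}{-68922} = - \frac{1}{68922}$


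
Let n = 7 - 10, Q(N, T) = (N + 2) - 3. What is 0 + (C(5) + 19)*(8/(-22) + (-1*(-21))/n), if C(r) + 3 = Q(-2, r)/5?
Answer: -567/5 ≈ -113.40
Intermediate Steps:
Q(N, T) = -1 + N (Q(N, T) = (2 + N) - 3 = -1 + N)
n = -3
C(r) = -18/5 (C(r) = -3 + (-1 - 2)/5 = -3 - 3*1/5 = -3 - 3/5 = -18/5)
0 + (C(5) + 19)*(8/(-22) + (-1*(-21))/n) = 0 + (-18/5 + 19)*(8/(-22) - 1*(-21)/(-3)) = 0 + 77*(8*(-1/22) + 21*(-1/3))/5 = 0 + 77*(-4/11 - 7)/5 = 0 + (77/5)*(-81/11) = 0 - 567/5 = -567/5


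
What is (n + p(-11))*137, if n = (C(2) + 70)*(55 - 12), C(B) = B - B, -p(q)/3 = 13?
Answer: 407027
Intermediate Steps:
p(q) = -39 (p(q) = -3*13 = -39)
C(B) = 0
n = 3010 (n = (0 + 70)*(55 - 12) = 70*43 = 3010)
(n + p(-11))*137 = (3010 - 39)*137 = 2971*137 = 407027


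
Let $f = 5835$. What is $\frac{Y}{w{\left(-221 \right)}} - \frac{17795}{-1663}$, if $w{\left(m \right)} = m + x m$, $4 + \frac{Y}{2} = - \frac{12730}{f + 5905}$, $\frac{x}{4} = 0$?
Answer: $\frac{2318418412}{215736001} \approx 10.747$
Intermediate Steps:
$x = 0$ ($x = 4 \cdot 0 = 0$)
$Y = - \frac{5969}{587}$ ($Y = -8 + 2 \left(- \frac{12730}{5835 + 5905}\right) = -8 + 2 \left(- \frac{12730}{11740}\right) = -8 + 2 \left(\left(-12730\right) \frac{1}{11740}\right) = -8 + 2 \left(- \frac{1273}{1174}\right) = -8 - \frac{1273}{587} = - \frac{5969}{587} \approx -10.169$)
$w{\left(m \right)} = m$ ($w{\left(m \right)} = m + 0 m = m + 0 = m$)
$\frac{Y}{w{\left(-221 \right)}} - \frac{17795}{-1663} = - \frac{5969}{587 \left(-221\right)} - \frac{17795}{-1663} = \left(- \frac{5969}{587}\right) \left(- \frac{1}{221}\right) - - \frac{17795}{1663} = \frac{5969}{129727} + \frac{17795}{1663} = \frac{2318418412}{215736001}$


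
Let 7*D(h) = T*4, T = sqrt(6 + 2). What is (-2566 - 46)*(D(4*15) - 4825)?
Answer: 12602900 - 20896*sqrt(2)/7 ≈ 1.2599e+7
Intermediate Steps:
T = 2*sqrt(2) (T = sqrt(8) = 2*sqrt(2) ≈ 2.8284)
D(h) = 8*sqrt(2)/7 (D(h) = ((2*sqrt(2))*4)/7 = (8*sqrt(2))/7 = 8*sqrt(2)/7)
(-2566 - 46)*(D(4*15) - 4825) = (-2566 - 46)*(8*sqrt(2)/7 - 4825) = -2612*(-4825 + 8*sqrt(2)/7) = 12602900 - 20896*sqrt(2)/7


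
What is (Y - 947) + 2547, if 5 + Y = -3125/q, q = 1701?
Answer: 2709970/1701 ≈ 1593.2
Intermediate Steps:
Y = -11630/1701 (Y = -5 - 3125/1701 = -11630/1701 ≈ -6.8372)
(Y - 947) + 2547 = (-11630/1701 - 947) + 2547 = -1622477/1701 + 2547 = 2709970/1701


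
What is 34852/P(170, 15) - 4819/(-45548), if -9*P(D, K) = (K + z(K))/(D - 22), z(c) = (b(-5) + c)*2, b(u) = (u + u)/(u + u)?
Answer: -2114468382979/2140756 ≈ -9.8772e+5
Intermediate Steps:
b(u) = 1 (b(u) = (2*u)/((2*u)) = (2*u)*(1/(2*u)) = 1)
z(c) = 2 + 2*c (z(c) = (1 + c)*2 = 2 + 2*c)
P(D, K) = -(2 + 3*K)/(9*(-22 + D)) (P(D, K) = -(K + (2 + 2*K))/(9*(D - 22)) = -(2 + 3*K)/(9*(-22 + D)))
34852/P(170, 15) - 4819/(-45548) = 34852/(((-2 - 3*15)/(9*(-22 + 170)))) - 4819/(-45548) = 34852/(((⅑)*(-2 - 45)/148)) - 4819*(-1/45548) = 34852/(((⅑)*(1/148)*(-47))) + 4819/45548 = 34852/(-47/1332) + 4819/45548 = 34852*(-1332/47) + 4819/45548 = -46422864/47 + 4819/45548 = -2114468382979/2140756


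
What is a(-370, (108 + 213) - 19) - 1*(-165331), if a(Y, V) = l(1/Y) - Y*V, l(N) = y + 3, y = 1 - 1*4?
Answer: 277071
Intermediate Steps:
y = -3 (y = 1 - 4 = -3)
l(N) = 0 (l(N) = -3 + 3 = 0)
a(Y, V) = -V*Y (a(Y, V) = 0 - Y*V = 0 - V*Y = -V*Y)
a(-370, (108 + 213) - 19) - 1*(-165331) = -1*((108 + 213) - 19)*(-370) - 1*(-165331) = -1*(321 - 19)*(-370) + 165331 = -1*302*(-370) + 165331 = 111740 + 165331 = 277071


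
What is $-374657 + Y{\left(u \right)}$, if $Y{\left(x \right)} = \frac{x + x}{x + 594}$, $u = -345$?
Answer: $- \frac{31096761}{83} \approx -3.7466 \cdot 10^{5}$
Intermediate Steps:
$Y{\left(x \right)} = \frac{2 x}{594 + x}$
$-374657 + Y{\left(u \right)} = -374657 + 2 \left(-345\right) \frac{1}{594 - 345} = -374657 + 2 \left(-345\right) \frac{1}{249} = -374657 - \frac{230}{83} = - \frac{31096761}{83}$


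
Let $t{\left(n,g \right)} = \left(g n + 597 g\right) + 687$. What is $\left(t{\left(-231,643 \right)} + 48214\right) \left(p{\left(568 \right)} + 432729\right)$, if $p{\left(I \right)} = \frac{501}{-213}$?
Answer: $\frac{8732843066488}{71} \approx 1.23 \cdot 10^{11}$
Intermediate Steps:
$t{\left(n,g \right)} = 687 + 597 g + g n$ ($t{\left(n,g \right)} = \left(597 g + g n\right) + 687 = 687 + 597 g + g n$)
$p{\left(I \right)} = - \frac{167}{71}$ ($p{\left(I \right)} = 501 \left(- \frac{1}{213}\right) = - \frac{167}{71}$)
$\left(t{\left(-231,643 \right)} + 48214\right) \left(p{\left(568 \right)} + 432729\right) = \left(\left(687 + 597 \cdot 643 + 643 \left(-231\right)\right) + 48214\right) \left(- \frac{167}{71} + 432729\right) = \left(\left(687 + 383871 - 148533\right) + 48214\right) \frac{30723592}{71} = \left(236025 + 48214\right) \frac{30723592}{71} = 284239 \cdot \frac{30723592}{71} = \frac{8732843066488}{71}$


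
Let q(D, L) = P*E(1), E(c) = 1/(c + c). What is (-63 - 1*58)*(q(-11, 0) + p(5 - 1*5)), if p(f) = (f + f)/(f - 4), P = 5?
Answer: -605/2 ≈ -302.50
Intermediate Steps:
p(f) = 2*f/(-4 + f) (p(f) = (2*f)/(-4 + f) = 2*f/(-4 + f))
E(c) = 1/(2*c)
q(D, L) = 5/2 (q(D, L) = 5*((1/2)/1) = 5*((1/2)*1) = 5*(1/2) = 5/2)
(-63 - 1*58)*(q(-11, 0) + p(5 - 1*5)) = (-63 - 1*58)*(5/2 + 2*(5 - 1*5)/(-4 + (5 - 1*5))) = (-63 - 58)*(5/2 + 2*(5 - 5)/(-4 + (5 - 5))) = -121*(5/2 + 2*0/(-4 + 0)) = -121*(5/2 + 2*0/(-4)) = -121*(5/2 + 2*0*(-1/4)) = -121*(5/2 + 0) = -121*5/2 = -605/2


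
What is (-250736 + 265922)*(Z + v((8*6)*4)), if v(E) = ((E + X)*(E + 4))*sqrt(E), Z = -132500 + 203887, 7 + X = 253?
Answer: 1084082982 + 10429501824*sqrt(3) ≈ 1.9149e+10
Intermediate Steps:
X = 246 (X = -7 + 253 = 246)
Z = 71387
v(E) = sqrt(E)*(4 + E)*(246 + E) (v(E) = ((E + 246)*(E + 4))*sqrt(E) = ((246 + E)*(4 + E))*sqrt(E) = ((4 + E)*(246 + E))*sqrt(E) = sqrt(E)*(4 + E)*(246 + E))
(-250736 + 265922)*(Z + v((8*6)*4)) = (-250736 + 265922)*(71387 + sqrt((8*6)*4)*(984 + ((8*6)*4)**2 + 250*((8*6)*4))) = 15186*(71387 + sqrt(48*4)*(984 + (48*4)**2 + 250*(48*4))) = 15186*(71387 + sqrt(192)*(984 + 192**2 + 250*192)) = 15186*(71387 + (8*sqrt(3))*(984 + 36864 + 48000)) = 15186*(71387 + (8*sqrt(3))*85848) = 15186*(71387 + 686784*sqrt(3)) = 1084082982 + 10429501824*sqrt(3)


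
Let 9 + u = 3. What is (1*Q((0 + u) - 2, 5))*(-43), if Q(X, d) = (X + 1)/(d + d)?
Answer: 301/10 ≈ 30.100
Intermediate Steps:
u = -6 (u = -9 + 3 = -6)
Q(X, d) = (1 + X)/(2*d) (Q(X, d) = (1 + X)/((2*d)) = (1 + X)*(1/(2*d)) = (1 + X)/(2*d))
(1*Q((0 + u) - 2, 5))*(-43) = (1*((½)*(1 + ((0 - 6) - 2))/5))*(-43) = (1*((½)*(⅕)*(1 + (-6 - 2))))*(-43) = (1*((½)*(⅕)*(1 - 8)))*(-43) = (1*((½)*(⅕)*(-7)))*(-43) = (1*(-7/10))*(-43) = -7/10*(-43) = 301/10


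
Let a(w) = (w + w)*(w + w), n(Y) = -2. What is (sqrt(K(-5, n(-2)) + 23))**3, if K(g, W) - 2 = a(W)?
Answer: 41*sqrt(41) ≈ 262.53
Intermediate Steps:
a(w) = 4*w**2 (a(w) = (2*w)*(2*w) = 4*w**2)
K(g, W) = 2 + 4*W**2
(sqrt(K(-5, n(-2)) + 23))**3 = (sqrt((2 + 4*(-2)**2) + 23))**3 = (sqrt((2 + 4*4) + 23))**3 = (sqrt((2 + 16) + 23))**3 = (sqrt(18 + 23))**3 = (sqrt(41))**3 = 41*sqrt(41)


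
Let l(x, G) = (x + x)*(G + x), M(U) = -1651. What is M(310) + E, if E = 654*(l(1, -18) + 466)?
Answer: 280877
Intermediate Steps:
l(x, G) = 2*x*(G + x) (l(x, G) = (2*x)*(G + x) = 2*x*(G + x))
E = 282528 (E = 654*(2*1*(-18 + 1) + 466) = 654*(2*1*(-17) + 466) = 654*(-34 + 466) = 654*432 = 282528)
M(310) + E = -1651 + 282528 = 280877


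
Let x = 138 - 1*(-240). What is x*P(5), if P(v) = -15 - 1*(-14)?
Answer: -378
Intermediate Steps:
P(v) = -1 (P(v) = -15 + 14 = -1)
x = 378 (x = 138 + 240 = 378)
x*P(5) = 378*(-1) = -378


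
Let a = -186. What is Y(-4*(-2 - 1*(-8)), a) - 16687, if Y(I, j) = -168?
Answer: -16855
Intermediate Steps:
Y(-4*(-2 - 1*(-8)), a) - 16687 = -168 - 16687 = -16855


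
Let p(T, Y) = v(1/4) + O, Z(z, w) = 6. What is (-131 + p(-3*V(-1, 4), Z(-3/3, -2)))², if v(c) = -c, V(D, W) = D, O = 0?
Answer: 275625/16 ≈ 17227.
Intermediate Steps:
p(T, Y) = -¼ (p(T, Y) = -1/4 + 0 = -1*¼ + 0 = -¼ + 0 = -¼)
(-131 + p(-3*V(-1, 4), Z(-3/3, -2)))² = (-131 - ¼)² = (-525/4)² = 275625/16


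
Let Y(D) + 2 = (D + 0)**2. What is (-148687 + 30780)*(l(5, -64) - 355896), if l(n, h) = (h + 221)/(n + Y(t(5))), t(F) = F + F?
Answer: 4322132344817/103 ≈ 4.1962e+10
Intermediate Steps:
t(F) = 2*F
Y(D) = -2 + D**2 (Y(D) = -2 + (D + 0)**2 = -2 + D**2)
l(n, h) = (221 + h)/(98 + n) (l(n, h) = (h + 221)/(n + (-2 + (2*5)**2)) = (221 + h)/(n + (-2 + 10**2)) = (221 + h)/(n + (-2 + 100)) = (221 + h)/(n + 98) = (221 + h)/(98 + n))
(-148687 + 30780)*(l(5, -64) - 355896) = (-148687 + 30780)*((221 - 64)/(98 + 5) - 355896) = -117907*(157/103 - 355896) = -117907*(-36657131/103) = 4322132344817/103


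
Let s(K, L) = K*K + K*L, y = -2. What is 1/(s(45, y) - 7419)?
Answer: -1/5484 ≈ -0.00018235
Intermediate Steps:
s(K, L) = K**2 + K*L
1/(s(45, y) - 7419) = 1/(45*(45 - 2) - 7419) = 1/(45*43 - 7419) = 1/(1935 - 7419) = 1/(-5484) = -1/5484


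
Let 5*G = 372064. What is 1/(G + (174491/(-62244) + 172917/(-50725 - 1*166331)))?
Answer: 42325920/3149437847081 ≈ 1.3439e-5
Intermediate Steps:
G = 372064/5 (G = (⅕)*372064 = 372064/5 ≈ 74413.)
1/(G + (174491/(-62244) + 172917/(-50725 - 1*166331))) = 1/(372064/5 + (174491/(-62244) + 172917/(-50725 - 1*166331))) = 1/(372064/5 + (174491*(-1/62244) + 172917/(-50725 - 166331))) = 1/(372064/5 + (-174491/62244 + 172917/(-217056))) = 1/(372064/5 + (-174491/62244 + 172917*(-1/217056))) = 1/(372064/5 + (-174491/62244 - 57639/72352)) = 1/(372064/5 - 30474539/8465184) = 1/(3149437847081/42325920) = 42325920/3149437847081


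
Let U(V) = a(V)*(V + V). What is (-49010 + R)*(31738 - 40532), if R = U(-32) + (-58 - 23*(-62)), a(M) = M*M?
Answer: 995287332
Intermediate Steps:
a(M) = M**2
U(V) = 2*V**3 (U(V) = V**2*(V + V) = V**2*(2*V) = 2*V**3)
R = -64168 (R = 2*(-32)**3 + (-58 - 23*(-62)) = 2*(-32768) + (-58 + 1426) = -65536 + 1368 = -64168)
(-49010 + R)*(31738 - 40532) = (-49010 - 64168)*(31738 - 40532) = -113178*(-8794) = 995287332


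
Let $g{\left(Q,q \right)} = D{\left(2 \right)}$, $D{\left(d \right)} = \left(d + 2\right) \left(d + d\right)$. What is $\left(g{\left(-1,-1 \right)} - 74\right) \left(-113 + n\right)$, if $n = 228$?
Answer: $-6670$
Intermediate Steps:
$D{\left(d \right)} = 2 d \left(2 + d\right)$ ($D{\left(d \right)} = \left(2 + d\right) 2 d = 2 d \left(2 + d\right)$)
$g{\left(Q,q \right)} = 16$ ($g{\left(Q,q \right)} = 2 \cdot 2 \left(2 + 2\right) = 2 \cdot 2 \cdot 4 = 16$)
$\left(g{\left(-1,-1 \right)} - 74\right) \left(-113 + n\right) = \left(16 - 74\right) \left(-113 + 228\right) = \left(-58\right) 115 = -6670$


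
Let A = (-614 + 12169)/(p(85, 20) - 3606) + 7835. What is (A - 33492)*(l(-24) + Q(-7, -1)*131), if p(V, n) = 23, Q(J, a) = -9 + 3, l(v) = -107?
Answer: 82102943298/3583 ≈ 2.2915e+7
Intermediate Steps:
Q(J, a) = -6
A = 28061250/3583 (A = (-614 + 12169)/(23 - 3606) + 7835 = 11555/(-3583) + 7835 = 11555*(-1/3583) + 7835 = -11555/3583 + 7835 = 28061250/3583 ≈ 7831.8)
(A - 33492)*(l(-24) + Q(-7, -1)*131) = (28061250/3583 - 33492)*(-107 - 6*131) = -91940586*(-107 - 786)/3583 = -91940586/3583*(-893) = 82102943298/3583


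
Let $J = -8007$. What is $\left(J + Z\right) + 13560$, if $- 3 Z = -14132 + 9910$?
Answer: $\frac{20881}{3} \approx 6960.3$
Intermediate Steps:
$Z = \frac{4222}{3}$ ($Z = - \frac{-14132 + 9910}{3} = \left(- \frac{1}{3}\right) \left(-4222\right) = \frac{4222}{3} \approx 1407.3$)
$\left(J + Z\right) + 13560 = \left(-8007 + \frac{4222}{3}\right) + 13560 = - \frac{19799}{3} + 13560 = \frac{20881}{3}$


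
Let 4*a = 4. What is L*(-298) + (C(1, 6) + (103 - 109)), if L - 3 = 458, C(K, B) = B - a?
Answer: -137379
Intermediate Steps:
a = 1 (a = (¼)*4 = 1)
C(K, B) = -1 + B (C(K, B) = B - 1*1 = B - 1 = -1 + B)
L = 461 (L = 3 + 458 = 461)
L*(-298) + (C(1, 6) + (103 - 109)) = 461*(-298) + ((-1 + 6) + (103 - 109)) = -137378 + (5 - 6) = -137378 - 1 = -137379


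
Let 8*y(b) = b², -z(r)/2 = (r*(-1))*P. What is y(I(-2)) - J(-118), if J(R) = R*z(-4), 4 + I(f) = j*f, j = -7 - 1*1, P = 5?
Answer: -4702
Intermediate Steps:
j = -8 (j = -7 - 1 = -8)
I(f) = -4 - 8*f
z(r) = 10*r (z(r) = -2*r*(-1)*5 = -2*(-r)*5 = -(-10)*r = 10*r)
y(b) = b²/8
J(R) = -40*R (J(R) = R*(10*(-4)) = R*(-40) = -40*R)
y(I(-2)) - J(-118) = (-4 - 8*(-2))²/8 - (-40)*(-118) = (-4 + 16)²/8 - 1*4720 = (⅛)*12² - 4720 = (⅛)*144 - 4720 = 18 - 4720 = -4702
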